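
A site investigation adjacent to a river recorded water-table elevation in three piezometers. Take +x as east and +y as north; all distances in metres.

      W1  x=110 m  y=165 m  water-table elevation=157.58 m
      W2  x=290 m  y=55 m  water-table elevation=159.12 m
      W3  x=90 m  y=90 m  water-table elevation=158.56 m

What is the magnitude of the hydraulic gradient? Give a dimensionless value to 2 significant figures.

Taking W1 as reference: W2−W1 = (180, -110, +1.54); W3−W1 = (-20, -75, +0.98).
Determinant of the coordinate differences = 180·(-75) − (-20)·(-110) = -15700.
∂h/∂x = [(+1.54)·(-75) − (+0.98)·(-110)] / -15700 = +0.0004904
∂h/∂y = [180·(+0.98) − (-20)·(+1.54)] / -15700 = -0.01320
|∇h| = √(0.0004904² + -0.01320²) = 0.01321

0.013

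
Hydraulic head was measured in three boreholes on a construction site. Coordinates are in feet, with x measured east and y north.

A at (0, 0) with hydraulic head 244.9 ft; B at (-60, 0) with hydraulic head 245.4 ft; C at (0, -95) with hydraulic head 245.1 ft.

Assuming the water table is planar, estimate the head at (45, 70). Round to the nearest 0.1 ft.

∂h/∂x = (245.4 − 244.9) / (-60 − 0) = -0.008333
∂h/∂y = (245.1 − 244.9) / (-95 − 0) = -0.002105
h(45, 70) = 244.9 + (-0.008333)·(45) + (-0.002105)·(70) = 244.9 -0.375 -0.147 = 244.378 ft.

244.4 ft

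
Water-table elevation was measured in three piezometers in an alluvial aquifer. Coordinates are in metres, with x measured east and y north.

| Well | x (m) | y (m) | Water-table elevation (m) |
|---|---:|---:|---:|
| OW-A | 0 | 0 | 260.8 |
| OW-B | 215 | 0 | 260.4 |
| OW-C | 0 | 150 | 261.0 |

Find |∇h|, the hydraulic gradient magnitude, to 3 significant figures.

∂h/∂x = (260.4 − 260.8) / (215 − 0) = -0.001860
∂h/∂y = (261.0 − 260.8) / (150 − 0) = +0.001333
|∇h| = √(-0.001860² + 0.001333²) = 0.002288

0.00229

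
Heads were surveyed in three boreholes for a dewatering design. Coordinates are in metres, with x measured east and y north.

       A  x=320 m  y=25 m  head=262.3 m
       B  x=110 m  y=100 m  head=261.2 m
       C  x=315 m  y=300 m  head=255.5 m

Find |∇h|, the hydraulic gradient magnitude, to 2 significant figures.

Three-point gradient (reference A): Δ to B = (-210, 75, -1.1), Δ to C = (-5, 275, -6.8).
∂h/∂x = -0.003617, ∂h/∂y = -0.02479 (det = -57375).
|∇h| = √(-0.003617² + -0.02479²) = 0.02505

0.025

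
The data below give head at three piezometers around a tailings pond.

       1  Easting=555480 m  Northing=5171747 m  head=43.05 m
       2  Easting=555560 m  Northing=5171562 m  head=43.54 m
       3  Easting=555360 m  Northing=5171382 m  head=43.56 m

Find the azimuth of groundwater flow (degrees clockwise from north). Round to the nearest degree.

With h = a·x + b·y + c and 1 as origin, the differences give:
  80·a + (-185)·b = +0.49
  (-120)·a + (-365)·b = +0.51
Eliminate b (×(-365) and ×(-185), subtract): -51400·a = -84.500 → a = ∂h/∂x = +0.001644
Back-substitute: b = ∂h/∂y = -0.001938.
Flow direction (−∇h) has components (-0.001644 E, +0.001938 N).
Azimuth = atan2(E, N) = atan2(-0.001644, +0.001938) = 319.7° ≈ 320°.

320°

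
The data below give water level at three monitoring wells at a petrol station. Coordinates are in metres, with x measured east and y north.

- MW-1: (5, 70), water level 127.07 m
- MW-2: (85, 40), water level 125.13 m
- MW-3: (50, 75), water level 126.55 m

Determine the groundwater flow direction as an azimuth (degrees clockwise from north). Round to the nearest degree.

151°

Taking MW-1 as reference: MW-2−MW-1 = (80, -30, -1.94); MW-3−MW-1 = (45, 5, -0.52).
Solve a·Δx + b·Δy = Δh: det = 80·5 − 45·(-30) = 1750.
∂h/∂x = [(-1.94)·5 − (-0.52)·(-30)] / 1750 = -0.01446
∂h/∂y = [80·(-0.52) − 45·(-1.94)] / 1750 = +0.02611
Flow direction (−∇h) has components (+0.01446 E, -0.02611 N).
Azimuth = atan2(E, N) = atan2(+0.01446, -0.02611) = 151.0° ≈ 151°.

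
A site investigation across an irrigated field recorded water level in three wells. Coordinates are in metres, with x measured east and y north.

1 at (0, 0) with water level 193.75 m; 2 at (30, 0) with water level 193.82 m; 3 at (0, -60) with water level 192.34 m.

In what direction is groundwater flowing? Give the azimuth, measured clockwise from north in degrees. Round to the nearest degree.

∂h/∂x = (193.82 − 193.75) / (30 − 0) = +0.002333
∂h/∂y = (192.34 − 193.75) / (-60 − 0) = +0.02350
Flow direction (−∇h) has components (-0.002333 E, -0.02350 N).
Azimuth = atan2(E, N) = atan2(-0.002333, -0.02350) = 185.7° ≈ 186°.

186°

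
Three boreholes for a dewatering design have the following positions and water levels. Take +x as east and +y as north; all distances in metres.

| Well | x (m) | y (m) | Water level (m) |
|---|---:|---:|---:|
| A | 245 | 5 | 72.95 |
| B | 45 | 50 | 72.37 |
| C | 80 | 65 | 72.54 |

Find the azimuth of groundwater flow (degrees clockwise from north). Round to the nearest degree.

230°

With h = a·x + b·y + c and A as origin, the differences give:
  (-200)·a + 45·b = -0.58
  (-165)·a + 60·b = -0.41
Eliminate b (×60 and ×45, subtract): -4575·a = -16.350 → a = ∂h/∂x = +0.003574
Back-substitute: b = ∂h/∂y = +0.002995.
Flow direction (−∇h) has components (-0.003574 E, -0.002995 N).
Azimuth = atan2(E, N) = atan2(-0.003574, -0.002995) = 230.0° ≈ 230°.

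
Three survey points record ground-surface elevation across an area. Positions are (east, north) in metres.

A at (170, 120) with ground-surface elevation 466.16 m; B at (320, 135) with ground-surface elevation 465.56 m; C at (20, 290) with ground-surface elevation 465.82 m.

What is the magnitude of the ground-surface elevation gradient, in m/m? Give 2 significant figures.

0.0062 m/m

With z = a·x + b·y + c and A as origin, the differences give:
  150·a + 15·b = -0.60
  (-150)·a + 170·b = -0.34
Eliminate b (×170 and ×15, subtract): 27750·a = -96.900 → a = ∂z/∂x = -0.003492
Back-substitute: b = ∂z/∂y = -0.005081.
|∇f| = √(-0.003492² + -0.005081²) = 0.006165 m/m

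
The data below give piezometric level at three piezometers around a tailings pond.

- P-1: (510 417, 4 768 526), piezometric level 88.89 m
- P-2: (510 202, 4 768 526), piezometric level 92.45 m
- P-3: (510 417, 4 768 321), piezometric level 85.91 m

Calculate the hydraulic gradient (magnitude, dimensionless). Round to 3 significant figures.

∂h/∂x = (92.45 − 88.89) / (510202 − 510417) = -0.01656
∂h/∂y = (85.91 − 88.89) / (4768321 − 4768526) = +0.01454
|∇h| = √(-0.01656² + 0.01454²) = 0.02204

0.0220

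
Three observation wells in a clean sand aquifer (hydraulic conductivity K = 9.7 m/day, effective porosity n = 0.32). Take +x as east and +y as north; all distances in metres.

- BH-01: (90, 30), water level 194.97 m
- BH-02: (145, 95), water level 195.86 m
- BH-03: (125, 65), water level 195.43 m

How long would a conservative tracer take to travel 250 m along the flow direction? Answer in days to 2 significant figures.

Taking BH-01 as reference: BH-02−BH-01 = (55, 65, +0.89); BH-03−BH-01 = (35, 35, +0.46).
Solve a·Δx + b·Δy = Δh: det = 55·35 − 35·65 = -350.
∂h/∂x = [(+0.89)·35 − (+0.46)·65] / -350 = -0.003571
∂h/∂y = [55·(+0.46) − 35·(+0.89)] / -350 = +0.01671
|∇h| = √(-0.003571² + 0.01671²) = 0.01709
Seepage velocity v = K·i/n = 9.7 × 0.01709 / 0.32 = 0.518 m/day.
t = 250 / 0.518 = 482.6 days.

480 days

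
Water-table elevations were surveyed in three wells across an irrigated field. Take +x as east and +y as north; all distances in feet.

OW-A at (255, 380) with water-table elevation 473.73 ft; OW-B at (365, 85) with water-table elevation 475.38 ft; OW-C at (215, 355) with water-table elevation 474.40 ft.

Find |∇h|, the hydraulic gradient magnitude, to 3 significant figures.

Taking OW-A as reference: OW-B−OW-A = (110, -295, +1.65); OW-C−OW-A = (-40, -25, +0.67).
Solve a·Δx + b·Δy = Δh: det = 110·(-25) − (-40)·(-295) = -14550.
∂h/∂x = [(+1.65)·(-25) − (+0.67)·(-295)] / -14550 = -0.01075
∂h/∂y = [110·(+0.67) − (-40)·(+1.65)] / -14550 = -0.009601
|∇h| = √(-0.01075² + -0.009601²) = 0.01441

0.0144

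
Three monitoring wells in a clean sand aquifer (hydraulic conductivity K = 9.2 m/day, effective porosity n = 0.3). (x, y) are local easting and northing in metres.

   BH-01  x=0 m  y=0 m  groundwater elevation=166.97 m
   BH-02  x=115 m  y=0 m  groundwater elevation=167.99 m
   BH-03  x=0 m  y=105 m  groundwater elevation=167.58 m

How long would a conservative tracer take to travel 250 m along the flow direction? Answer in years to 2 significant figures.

∂h/∂x = (167.99 − 166.97) / (115 − 0) = +0.008870
∂h/∂y = (167.58 − 166.97) / (105 − 0) = +0.005810
|∇h| = √(0.008870² + 0.005810²) = 0.0106
Seepage velocity v = K·i/n = 9.2 × 0.0106 / 0.3 = 0.3251 m/day.
t = 250 / 0.3251 = 769 days = 2.11 years.

2.1 years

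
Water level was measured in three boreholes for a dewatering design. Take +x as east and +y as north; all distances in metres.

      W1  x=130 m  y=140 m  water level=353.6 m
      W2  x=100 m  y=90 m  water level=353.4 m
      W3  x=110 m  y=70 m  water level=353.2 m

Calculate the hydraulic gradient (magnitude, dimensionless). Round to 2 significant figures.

0.0091

With h = a·x + b·y + c and W1 as origin, the differences give:
  (-30)·a + (-50)·b = -0.2
  (-20)·a + (-70)·b = -0.4
Eliminate b (×(-70) and ×(-50), subtract): 1100·a = -6.00 → a = ∂h/∂x = -0.005455
Back-substitute: b = ∂h/∂y = +0.007273.
|∇h| = √(-0.005455² + 0.007273²) = 0.009091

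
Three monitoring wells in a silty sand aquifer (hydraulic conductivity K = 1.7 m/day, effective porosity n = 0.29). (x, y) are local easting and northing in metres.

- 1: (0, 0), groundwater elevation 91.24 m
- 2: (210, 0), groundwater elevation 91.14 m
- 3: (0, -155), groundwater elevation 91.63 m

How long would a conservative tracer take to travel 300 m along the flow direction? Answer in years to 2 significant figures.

∂h/∂x = (91.14 − 91.24) / (210 − 0) = -0.0004762
∂h/∂y = (91.63 − 91.24) / (-155 − 0) = -0.002516
|∇h| = √(-0.0004762² + -0.002516²) = 0.002561
Seepage velocity v = K·i/n = 1.7 × 0.002561 / 0.29 = 0.01501 m/day.
t = 300 / 0.01501 = 1.999e+04 days = 54.7 years.

55 years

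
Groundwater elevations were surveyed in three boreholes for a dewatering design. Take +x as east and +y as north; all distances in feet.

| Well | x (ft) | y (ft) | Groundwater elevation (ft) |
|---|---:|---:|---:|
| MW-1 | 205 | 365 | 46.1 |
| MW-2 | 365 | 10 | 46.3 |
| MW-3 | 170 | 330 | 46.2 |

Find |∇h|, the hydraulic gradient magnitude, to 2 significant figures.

With h = a·x + b·y + c and MW-1 as origin, the differences give:
  160·a + (-355)·b = +0.2
  (-35)·a + (-35)·b = +0.1
Eliminate b (×(-35) and ×(-355), subtract): -18025·a = 28.50 → a = ∂h/∂x = -0.001581
Back-substitute: b = ∂h/∂y = -0.001276.
|∇h| = √(-0.001581² + -0.001276²) = 0.002032

0.0020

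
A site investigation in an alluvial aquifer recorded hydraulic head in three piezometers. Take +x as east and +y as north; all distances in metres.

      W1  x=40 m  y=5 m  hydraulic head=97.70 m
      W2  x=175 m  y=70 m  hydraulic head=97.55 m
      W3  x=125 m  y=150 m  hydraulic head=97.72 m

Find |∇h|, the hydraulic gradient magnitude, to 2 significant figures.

Taking W1 as reference: W2−W1 = (135, 65, -0.15); W3−W1 = (85, 145, +0.02).
Determinant of the coordinate differences = 135·145 − 85·65 = 14050.
∂h/∂x = [(-0.15)·145 − (+0.02)·65] / 14050 = -0.001641
∂h/∂y = [135·(+0.02) − 85·(-0.15)] / 14050 = +0.001100
|∇h| = √(-0.001641² + 0.001100²) = 0.001976

0.0020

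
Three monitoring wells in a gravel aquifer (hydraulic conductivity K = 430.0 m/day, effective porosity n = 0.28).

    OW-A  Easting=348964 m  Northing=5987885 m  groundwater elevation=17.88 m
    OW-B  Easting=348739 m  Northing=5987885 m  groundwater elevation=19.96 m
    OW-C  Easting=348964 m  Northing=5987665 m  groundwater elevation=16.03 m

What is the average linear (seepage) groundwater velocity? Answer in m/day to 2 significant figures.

19 m/day

∂h/∂x = (19.96 − 17.88) / (348739 − 348964) = -0.009244
∂h/∂y = (16.03 − 17.88) / (5987665 − 5987885) = +0.008409
|∇h| = √(-0.009244² + 0.008409²) = 0.0125
Seepage velocity v = K·i/n = 430.0 × 0.0125 / 0.28 = 19.2 m/day.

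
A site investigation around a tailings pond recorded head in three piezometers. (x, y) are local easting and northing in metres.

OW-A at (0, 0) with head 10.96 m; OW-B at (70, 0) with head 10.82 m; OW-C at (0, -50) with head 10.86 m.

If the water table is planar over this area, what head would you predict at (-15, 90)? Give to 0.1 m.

∂h/∂x = (10.82 − 10.96) / (70 − 0) = -0.002000
∂h/∂y = (10.86 − 10.96) / (-50 − 0) = +0.002000
h(-15, 90) = 10.96 + (-0.002000)·(-15) + (+0.002000)·(90) = 10.96 +0.030 +0.180 = 11.170 m.

11.2 m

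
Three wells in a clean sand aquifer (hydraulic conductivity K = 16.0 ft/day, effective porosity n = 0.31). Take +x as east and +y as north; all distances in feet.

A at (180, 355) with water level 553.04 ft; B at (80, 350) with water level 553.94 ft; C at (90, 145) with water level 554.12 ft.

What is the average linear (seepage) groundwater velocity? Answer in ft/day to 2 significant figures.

0.47 ft/day

Differences from A: to B (Δx, Δy, Δh) = (-100, -5, +0.90); to C = (-90, -210, +1.08).
Determinant of the coordinate differences = (-100)·(-210) − (-90)·(-5) = 20550.
∂h/∂x = [(+0.90)·(-210) − (+1.08)·(-5)] / 20550 = -0.008934
∂h/∂y = [(-100)·(+1.08) − (-90)·(+0.90)] / 20550 = -0.001314
|∇h| = √(-0.008934² + -0.001314²) = 0.00903
Seepage velocity v = K·i/n = 16.0 × 0.00903 / 0.31 = 0.4661 ft/day.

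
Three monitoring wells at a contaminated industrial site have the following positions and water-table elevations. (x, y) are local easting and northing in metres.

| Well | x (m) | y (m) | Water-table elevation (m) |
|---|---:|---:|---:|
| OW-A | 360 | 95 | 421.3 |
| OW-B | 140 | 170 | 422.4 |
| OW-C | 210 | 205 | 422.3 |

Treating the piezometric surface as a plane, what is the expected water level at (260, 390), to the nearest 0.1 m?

422.9 m

With h = a·x + b·y + c and OW-A as origin, the differences give:
  (-220)·a + 75·b = +1.1
  (-150)·a + 110·b = +1.0
Eliminate b (×110 and ×75, subtract): -12950·a = 46.00 → a = ∂h/∂x = -0.003552
Back-substitute: b = ∂h/∂y = +0.004247.
h(260, 390) = 421.3 + (-0.003552)·(-100) + (+0.004247)·(295) = 421.3 +0.355 +1.253 = 422.908 m.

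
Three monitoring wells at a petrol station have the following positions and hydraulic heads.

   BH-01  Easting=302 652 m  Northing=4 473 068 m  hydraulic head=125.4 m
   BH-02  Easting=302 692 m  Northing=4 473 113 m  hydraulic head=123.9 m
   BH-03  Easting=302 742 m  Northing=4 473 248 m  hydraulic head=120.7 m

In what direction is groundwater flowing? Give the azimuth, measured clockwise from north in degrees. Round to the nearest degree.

048°

With h = a·x + b·y + c and BH-01 as origin, the differences give:
  40·a + 45·b = -1.5
  90·a + 180·b = -4.7
Eliminate b (×180 and ×45, subtract): 3150·a = -58.50 → a = ∂h/∂x = -0.01857
Back-substitute: b = ∂h/∂y = -0.01683.
Flow direction (−∇h) has components (+0.01857 E, +0.01683 N).
Azimuth = atan2(E, N) = atan2(+0.01857, +0.01683) = 47.8° ≈ 048°.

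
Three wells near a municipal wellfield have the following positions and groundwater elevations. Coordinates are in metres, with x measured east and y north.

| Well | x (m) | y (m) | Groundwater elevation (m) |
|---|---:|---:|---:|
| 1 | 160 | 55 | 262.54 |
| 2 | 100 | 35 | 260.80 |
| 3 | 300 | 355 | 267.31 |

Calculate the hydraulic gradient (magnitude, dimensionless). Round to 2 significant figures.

0.028

Three-point gradient (reference 1): Δ to 2 = (-60, -20, -1.74), Δ to 3 = (140, 300, +4.77).
∂h/∂x = +0.02807, ∂h/∂y = +0.002803 (det = -15200).
|∇h| = √(0.02807² + 0.002803²) = 0.02821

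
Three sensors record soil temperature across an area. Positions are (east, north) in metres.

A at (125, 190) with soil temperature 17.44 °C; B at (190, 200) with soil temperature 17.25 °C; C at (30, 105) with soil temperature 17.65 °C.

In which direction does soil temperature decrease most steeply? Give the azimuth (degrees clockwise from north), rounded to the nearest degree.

With T = a·x + b·y + c and A as origin, the differences give:
  65·a + 10·b = -0.19
  (-95)·a + (-85)·b = +0.21
Eliminate b (×(-85) and ×10, subtract): -4575·a = 14.050 → a = ∂T/∂x = -0.003071
Back-substitute: b = ∂T/∂y = +0.0009617.
Steepest decrease is along −∇f: components (+0.003071 E, -0.0009617 N).
Azimuth = atan2(+0.003071, -0.0009617) = 107.4° ≈ 107°.

107°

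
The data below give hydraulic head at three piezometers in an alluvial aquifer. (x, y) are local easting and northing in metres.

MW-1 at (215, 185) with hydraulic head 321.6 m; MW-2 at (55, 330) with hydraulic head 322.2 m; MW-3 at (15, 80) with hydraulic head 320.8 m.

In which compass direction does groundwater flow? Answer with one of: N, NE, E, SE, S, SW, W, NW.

S

Three-point gradient (reference MW-1): Δ to MW-2 = (-160, 145, +0.6), Δ to MW-3 = (-200, -105, -0.8).
∂h/∂x = +0.001157, ∂h/∂y = +0.005415 (det = 45800).
Flow = −∇h = (-0.001157 east, -0.005415 north), which points south.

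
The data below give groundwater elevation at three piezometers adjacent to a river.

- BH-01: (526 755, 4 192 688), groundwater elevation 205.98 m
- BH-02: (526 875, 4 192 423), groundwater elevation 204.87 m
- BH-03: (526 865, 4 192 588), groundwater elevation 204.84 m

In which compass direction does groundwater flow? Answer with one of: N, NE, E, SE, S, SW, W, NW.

Differences from BH-01: to BH-02 (Δx, Δy, Δh) = (120, -265, -1.11); to BH-03 = (110, -100, -1.14).
Determinant of the coordinate differences = 120·(-100) − 110·(-265) = 17150.
∂h/∂x = [(-1.11)·(-100) − (-1.14)·(-265)] / 17150 = -0.01114
∂h/∂y = [120·(-1.14) − 110·(-1.11)] / 17150 = -0.0008571
Flow = −∇h = (+0.01114 east, +0.0008571 north), which points east.

E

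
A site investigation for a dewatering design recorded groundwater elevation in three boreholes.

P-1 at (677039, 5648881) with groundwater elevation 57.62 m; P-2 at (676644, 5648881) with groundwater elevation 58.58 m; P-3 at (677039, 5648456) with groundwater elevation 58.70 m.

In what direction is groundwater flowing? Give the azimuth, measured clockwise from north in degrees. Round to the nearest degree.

044°

∂h/∂x = (58.58 − 57.62) / (676644 − 677039) = -0.002430
∂h/∂y = (58.70 − 57.62) / (5648456 − 5648881) = -0.002541
Flow direction (−∇h) has components (+0.002430 E, +0.002541 N).
Azimuth = atan2(E, N) = atan2(+0.002430, +0.002541) = 43.7° ≈ 044°.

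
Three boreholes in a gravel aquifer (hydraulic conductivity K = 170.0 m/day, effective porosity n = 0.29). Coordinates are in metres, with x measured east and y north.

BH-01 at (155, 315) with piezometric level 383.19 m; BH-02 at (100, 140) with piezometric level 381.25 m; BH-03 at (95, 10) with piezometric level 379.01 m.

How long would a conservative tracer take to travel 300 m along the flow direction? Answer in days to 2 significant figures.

Taking BH-01 as reference: BH-02−BH-01 = (-55, -175, -1.94); BH-03−BH-01 = (-60, -305, -4.18).
Solve a·Δx + b·Δy = Δh: det = (-55)·(-305) − (-60)·(-175) = 6275.
∂h/∂x = [(-1.94)·(-305) − (-4.18)·(-175)] / 6275 = -0.02228
∂h/∂y = [(-55)·(-4.18) − (-60)·(-1.94)] / 6275 = +0.01809
|∇h| = √(-0.02228² + 0.01809²) = 0.0287
Seepage velocity v = K·i/n = 170.0 × 0.0287 / 0.29 = 16.82 m/day.
t = 300 / 16.82 = 17.84 days.

18 days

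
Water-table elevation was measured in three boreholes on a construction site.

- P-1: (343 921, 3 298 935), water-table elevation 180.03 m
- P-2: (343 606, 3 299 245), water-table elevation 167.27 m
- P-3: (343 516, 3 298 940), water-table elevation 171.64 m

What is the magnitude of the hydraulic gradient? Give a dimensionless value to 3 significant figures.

Differences from P-1: to P-2 (Δx, Δy, Δh) = (-315, 310, -12.76); to P-3 = (-405, 5, -8.39).
Solve a·Δx + b·Δy = Δh: det = (-315)·5 − (-405)·310 = 123975.
∂h/∂x = [(-12.76)·5 − (-8.39)·310] / 123975 = +0.02046
∂h/∂y = [(-315)·(-8.39) − (-405)·(-12.76)] / 123975 = -0.02037
|∇h| = √(0.02046² + -0.02037²) = 0.02887

0.0289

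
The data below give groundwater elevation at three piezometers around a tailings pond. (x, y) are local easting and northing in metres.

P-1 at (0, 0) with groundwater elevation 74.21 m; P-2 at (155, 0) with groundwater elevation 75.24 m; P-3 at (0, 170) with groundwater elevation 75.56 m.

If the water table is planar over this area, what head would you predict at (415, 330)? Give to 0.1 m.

79.6 m

∂h/∂x = (75.24 − 74.21) / (155 − 0) = +0.006645
∂h/∂y = (75.56 − 74.21) / (170 − 0) = +0.007941
h(415, 330) = 74.21 + (+0.006645)·(415) + (+0.007941)·(330) = 74.21 +2.758 +2.621 = 79.588 m.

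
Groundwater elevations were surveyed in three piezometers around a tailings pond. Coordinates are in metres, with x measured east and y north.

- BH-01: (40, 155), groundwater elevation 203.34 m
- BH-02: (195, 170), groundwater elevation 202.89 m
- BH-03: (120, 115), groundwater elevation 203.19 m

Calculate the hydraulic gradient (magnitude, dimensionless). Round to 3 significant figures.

0.00323

Taking BH-01 as reference: BH-02−BH-01 = (155, 15, -0.45); BH-03−BH-01 = (80, -40, -0.15).
Determinant of the coordinate differences = 155·(-40) − 80·15 = -7400.
∂h/∂x = [(-0.45)·(-40) − (-0.15)·15] / -7400 = -0.002736
∂h/∂y = [155·(-0.15) − 80·(-0.45)] / -7400 = -0.001723
|∇h| = √(-0.002736² + -0.001723²) = 0.003233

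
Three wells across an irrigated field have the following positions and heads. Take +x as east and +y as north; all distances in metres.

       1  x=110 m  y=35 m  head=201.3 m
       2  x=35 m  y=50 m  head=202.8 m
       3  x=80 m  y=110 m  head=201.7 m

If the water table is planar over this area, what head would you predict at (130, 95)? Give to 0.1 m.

With h = a·x + b·y + c and 1 as origin, the differences give:
  (-75)·a + 15·b = +1.5
  (-30)·a + 75·b = +0.4
Eliminate b (×75 and ×15, subtract): -5175·a = 106.50 → a = ∂h/∂x = -0.02058
Back-substitute: b = ∂h/∂y = -0.002899.
h(130, 95) = 201.3 + (-0.02058)·(20) + (-0.002899)·(60) = 201.3 -0.412 -0.174 = 200.714 m.

200.7 m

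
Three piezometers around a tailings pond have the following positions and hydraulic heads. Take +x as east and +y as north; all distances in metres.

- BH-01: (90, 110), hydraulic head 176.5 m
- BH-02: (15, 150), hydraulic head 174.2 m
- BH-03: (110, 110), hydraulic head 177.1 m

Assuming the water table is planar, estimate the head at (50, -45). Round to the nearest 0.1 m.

175.5 m

Taking BH-01 as reference: BH-02−BH-01 = (-75, 40, -2.3); BH-03−BH-01 = (20, 0, +0.6).
Determinant of the coordinate differences = (-75)·0 − 20·40 = -800.
∂h/∂x = [(-2.3)·0 − (+0.6)·40] / -800 = +0.03000
∂h/∂y = [(-75)·(+0.6) − 20·(-2.3)] / -800 = -0.001250
h(50, -45) = 176.5 + (+0.03000)·(-40) + (-0.001250)·(-155) = 176.5 -1.200 +0.194 = 175.494 m.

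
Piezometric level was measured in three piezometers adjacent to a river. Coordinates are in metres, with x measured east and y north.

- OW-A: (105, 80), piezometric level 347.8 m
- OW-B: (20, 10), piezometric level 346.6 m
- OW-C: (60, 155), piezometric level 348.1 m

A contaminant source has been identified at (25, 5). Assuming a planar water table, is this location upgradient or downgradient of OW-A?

downgradient

Taking OW-A as reference: OW-B−OW-A = (-85, -70, -1.2); OW-C−OW-A = (-45, 75, +0.3).
Solve a·Δx + b·Δy = Δh: det = (-85)·75 − (-45)·(-70) = -9525.
∂h/∂x = [(-1.2)·75 − (+0.3)·(-70)] / -9525 = +0.007244
∂h/∂y = [(-85)·(+0.3) − (-45)·(-1.2)] / -9525 = +0.008346
Head at (25, 5) = 347.8 + (+0.007244)·(-80) + (+0.008346)·(-75) = 346.59 m.
That is lower than the 347.8 m at OW-A, so the point is downgradient.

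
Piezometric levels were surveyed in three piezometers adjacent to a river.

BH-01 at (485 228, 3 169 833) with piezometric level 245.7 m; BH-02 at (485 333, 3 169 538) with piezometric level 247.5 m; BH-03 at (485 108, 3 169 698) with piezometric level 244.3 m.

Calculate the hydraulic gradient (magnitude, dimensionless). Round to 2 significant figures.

With h = a·x + b·y + c and BH-01 as origin, the differences give:
  105·a + (-295)·b = +1.8
  (-120)·a + (-135)·b = -1.4
Eliminate b (×(-135) and ×(-295), subtract): -49575·a = -656.00 → a = ∂h/∂x = +0.01323
Back-substitute: b = ∂h/∂y = -0.001392.
|∇h| = √(0.01323² + -0.001392²) = 0.0133

0.013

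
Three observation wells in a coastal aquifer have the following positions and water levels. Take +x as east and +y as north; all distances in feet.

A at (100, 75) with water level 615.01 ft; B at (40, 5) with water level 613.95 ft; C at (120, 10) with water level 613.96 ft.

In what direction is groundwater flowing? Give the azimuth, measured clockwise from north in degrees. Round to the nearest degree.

Taking A as reference: B−A = (-60, -70, -1.06); C−A = (20, -65, -1.05).
Determinant of the coordinate differences = (-60)·(-65) − 20·(-70) = 5300.
∂h/∂x = [(-1.06)·(-65) − (-1.05)·(-70)] / 5300 = -0.0008679
∂h/∂y = [(-60)·(-1.05) − 20·(-1.06)] / 5300 = +0.01589
Flow direction (−∇h) has components (+0.0008679 E, -0.01589 N).
Azimuth = atan2(E, N) = atan2(+0.0008679, -0.01589) = 176.9° ≈ 177°.

177°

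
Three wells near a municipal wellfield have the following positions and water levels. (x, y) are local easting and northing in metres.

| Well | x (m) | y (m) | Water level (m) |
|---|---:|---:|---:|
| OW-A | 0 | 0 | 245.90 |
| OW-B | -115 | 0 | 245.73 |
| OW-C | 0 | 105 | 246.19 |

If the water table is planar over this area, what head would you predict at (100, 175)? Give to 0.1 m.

∂h/∂x = (245.73 − 245.90) / (-115 − 0) = +0.001478
∂h/∂y = (246.19 − 245.90) / (105 − 0) = +0.002762
h(100, 175) = 245.90 + (+0.001478)·(100) + (+0.002762)·(175) = 245.90 +0.148 +0.483 = 246.531 m.

246.5 m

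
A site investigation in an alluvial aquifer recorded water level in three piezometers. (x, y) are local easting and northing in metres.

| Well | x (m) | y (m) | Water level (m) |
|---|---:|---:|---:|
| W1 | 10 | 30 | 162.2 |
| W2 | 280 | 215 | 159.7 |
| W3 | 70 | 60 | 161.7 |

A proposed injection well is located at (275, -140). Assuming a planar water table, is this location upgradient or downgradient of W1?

Differences from W1: to W2 (Δx, Δy, Δh) = (270, 185, -2.5); to W3 = (60, 30, -0.5).
Solve a·Δx + b·Δy = Δh: det = 270·30 − 60·185 = -3000.
∂h/∂x = [(-2.5)·30 − (-0.5)·185] / -3000 = -0.005833
∂h/∂y = [270·(-0.5) − 60·(-2.5)] / -3000 = -0.005000
Head at (275, -140) = 162.2 + (-0.005833)·(265) + (-0.005000)·(-170) = 161.50 m.
That is lower than the 162.2 m at W1, so the point is downgradient.

downgradient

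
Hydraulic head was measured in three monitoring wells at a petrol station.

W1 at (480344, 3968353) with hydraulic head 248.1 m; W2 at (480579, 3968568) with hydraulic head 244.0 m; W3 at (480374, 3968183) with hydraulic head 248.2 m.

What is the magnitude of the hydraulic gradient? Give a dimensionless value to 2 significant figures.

Taking W1 as reference: W2−W1 = (235, 215, -4.1); W3−W1 = (30, -170, +0.1).
Determinant of the coordinate differences = 235·(-170) − 30·215 = -46400.
∂h/∂x = [(-4.1)·(-170) − (+0.1)·215] / -46400 = -0.01456
∂h/∂y = [235·(+0.1) − 30·(-4.1)] / -46400 = -0.003157
|∇h| = √(-0.01456² + -0.003157²) = 0.0149

0.015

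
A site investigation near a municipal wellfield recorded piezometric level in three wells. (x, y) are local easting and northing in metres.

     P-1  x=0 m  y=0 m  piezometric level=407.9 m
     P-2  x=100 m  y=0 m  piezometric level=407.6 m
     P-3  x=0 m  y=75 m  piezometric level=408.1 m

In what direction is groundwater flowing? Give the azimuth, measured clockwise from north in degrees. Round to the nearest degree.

132°

∂h/∂x = (407.6 − 407.9) / (100 − 0) = -0.003000
∂h/∂y = (408.1 − 407.9) / (75 − 0) = +0.002667
Flow direction (−∇h) has components (+0.003000 E, -0.002667 N).
Azimuth = atan2(E, N) = atan2(+0.003000, -0.002667) = 131.6° ≈ 132°.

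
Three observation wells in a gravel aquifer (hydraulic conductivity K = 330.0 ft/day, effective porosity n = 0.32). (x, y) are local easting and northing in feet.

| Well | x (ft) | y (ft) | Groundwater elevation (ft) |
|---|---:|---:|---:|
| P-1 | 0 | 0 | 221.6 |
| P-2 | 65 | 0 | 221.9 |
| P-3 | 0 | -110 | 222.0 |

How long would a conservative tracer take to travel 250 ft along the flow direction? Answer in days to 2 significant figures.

41 days

∂h/∂x = (221.9 − 221.6) / (65 − 0) = +0.004615
∂h/∂y = (222.0 − 221.6) / (-110 − 0) = -0.003636
|∇h| = √(0.004615² + -0.003636²) = 0.005875
Seepage velocity v = K·i/n = 330.0 × 0.005875 / 0.32 = 6.059 ft/day.
t = 250 / 6.059 = 41.26 days.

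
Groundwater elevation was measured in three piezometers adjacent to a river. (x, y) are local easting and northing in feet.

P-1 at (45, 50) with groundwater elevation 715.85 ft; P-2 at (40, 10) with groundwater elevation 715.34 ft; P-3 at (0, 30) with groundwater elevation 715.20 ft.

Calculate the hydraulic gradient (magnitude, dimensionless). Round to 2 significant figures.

Differences from P-1: to P-2 (Δx, Δy, Δh) = (-5, -40, -0.51); to P-3 = (-45, -20, -0.65).
Determinant of the coordinate differences = (-5)·(-20) − (-45)·(-40) = -1700.
∂h/∂x = [(-0.51)·(-20) − (-0.65)·(-40)] / -1700 = +0.009294
∂h/∂y = [(-5)·(-0.65) − (-45)·(-0.51)] / -1700 = +0.01159
|∇h| = √(0.009294² + 0.01159²) = 0.01486

0.015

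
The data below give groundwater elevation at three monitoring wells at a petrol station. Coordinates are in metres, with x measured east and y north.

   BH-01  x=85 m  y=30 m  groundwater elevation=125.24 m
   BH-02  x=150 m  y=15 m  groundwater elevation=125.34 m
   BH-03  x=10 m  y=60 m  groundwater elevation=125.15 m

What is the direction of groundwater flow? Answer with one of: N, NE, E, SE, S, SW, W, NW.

SW

Taking BH-01 as reference: BH-02−BH-01 = (65, -15, +0.10); BH-03−BH-01 = (-75, 30, -0.09).
Determinant of the coordinate differences = 65·30 − (-75)·(-15) = 825.
∂h/∂x = [(+0.10)·30 − (-0.09)·(-15)] / 825 = +0.002000
∂h/∂y = [65·(-0.09) − (-75)·(+0.10)] / 825 = +0.002000
Flow = −∇h = (-0.002000 east, -0.002000 north), which points southwest.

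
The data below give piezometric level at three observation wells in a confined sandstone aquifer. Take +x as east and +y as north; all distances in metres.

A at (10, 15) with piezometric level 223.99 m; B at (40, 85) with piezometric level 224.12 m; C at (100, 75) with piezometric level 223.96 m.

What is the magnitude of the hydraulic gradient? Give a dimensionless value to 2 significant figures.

0.0036

With h = a·x + b·y + c and A as origin, the differences give:
  30·a + 70·b = +0.13
  90·a + 60·b = -0.03
Eliminate b (×60 and ×70, subtract): -4500·a = 9.900 → a = ∂h/∂x = -0.002200
Back-substitute: b = ∂h/∂y = +0.002800.
|∇h| = √(-0.002200² + 0.002800²) = 0.003561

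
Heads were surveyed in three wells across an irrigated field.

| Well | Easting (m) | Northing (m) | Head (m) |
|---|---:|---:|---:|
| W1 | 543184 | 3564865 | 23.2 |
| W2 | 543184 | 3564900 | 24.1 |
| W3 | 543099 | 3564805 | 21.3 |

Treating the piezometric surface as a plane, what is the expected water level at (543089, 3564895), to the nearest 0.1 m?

With h = a·x + b·y + c and W1 as origin, the differences give:
  0·a + 35·b = +0.9
  (-85)·a + (-60)·b = -1.9
Eliminate b (×(-60) and ×35, subtract): 2975·a = 12.50 → a = ∂h/∂x = +0.004202
Back-substitute: b = ∂h/∂y = +0.02571.
h(543089, 3564895) = 23.2 + (+0.004202)·(-95) + (+0.02571)·(30) = 23.2 -0.399 +0.771 = 23.572 m.

23.6 m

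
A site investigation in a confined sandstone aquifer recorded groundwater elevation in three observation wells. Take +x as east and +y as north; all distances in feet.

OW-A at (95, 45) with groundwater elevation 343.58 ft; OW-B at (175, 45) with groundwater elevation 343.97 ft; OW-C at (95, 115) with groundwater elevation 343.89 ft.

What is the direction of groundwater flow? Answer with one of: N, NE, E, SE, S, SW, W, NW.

SW

Three-point gradient (reference OW-A): Δ to OW-B = (80, 0, +0.39), Δ to OW-C = (0, 70, +0.31).
∂h/∂x = +0.004875, ∂h/∂y = +0.004429 (det = 5600).
Flow = −∇h = (-0.004875 east, -0.004429 north), which points southwest.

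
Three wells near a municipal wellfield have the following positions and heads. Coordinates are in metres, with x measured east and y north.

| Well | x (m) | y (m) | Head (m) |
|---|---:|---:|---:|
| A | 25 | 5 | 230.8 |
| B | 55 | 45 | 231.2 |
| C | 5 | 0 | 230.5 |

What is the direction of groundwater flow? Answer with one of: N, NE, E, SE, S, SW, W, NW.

With h = a·x + b·y + c and A as origin, the differences give:
  30·a + 40·b = +0.4
  (-20)·a + (-5)·b = -0.3
Eliminate b (×(-5) and ×40, subtract): 650·a = 10.00 → a = ∂h/∂x = +0.01538
Back-substitute: b = ∂h/∂y = -0.001538.
Flow = −∇h = (-0.01538 east, +0.001538 north), which points west.

W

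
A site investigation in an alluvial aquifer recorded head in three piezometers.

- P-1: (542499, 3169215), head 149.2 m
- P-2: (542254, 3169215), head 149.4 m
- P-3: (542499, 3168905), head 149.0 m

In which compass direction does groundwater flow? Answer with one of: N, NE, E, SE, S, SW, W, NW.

∂h/∂x = (149.4 − 149.2) / (542254 − 542499) = -0.0008163
∂h/∂y = (149.0 − 149.2) / (3168905 − 3169215) = +0.0006452
Flow = −∇h = (+0.0008163 east, -0.0006452 north), which points southeast.

SE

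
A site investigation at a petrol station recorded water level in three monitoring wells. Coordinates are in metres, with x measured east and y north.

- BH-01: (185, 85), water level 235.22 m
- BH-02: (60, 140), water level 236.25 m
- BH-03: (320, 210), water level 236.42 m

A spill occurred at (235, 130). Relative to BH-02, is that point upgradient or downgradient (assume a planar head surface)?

downgradient

Taking BH-01 as reference: BH-02−BH-01 = (-125, 55, +1.03); BH-03−BH-01 = (135, 125, +1.20).
Determinant of the coordinate differences = (-125)·125 − 135·55 = -23050.
∂h/∂x = [(+1.03)·125 − (+1.20)·55] / -23050 = -0.002722
∂h/∂y = [(-125)·(+1.20) − 135·(+1.03)] / -23050 = +0.01254
Head at (235, 130) = 235.22 + (-0.002722)·(50) + (+0.01254)·(45) = 235.65 m.
That is lower than the 236.25 m at BH-02, so the point is downgradient.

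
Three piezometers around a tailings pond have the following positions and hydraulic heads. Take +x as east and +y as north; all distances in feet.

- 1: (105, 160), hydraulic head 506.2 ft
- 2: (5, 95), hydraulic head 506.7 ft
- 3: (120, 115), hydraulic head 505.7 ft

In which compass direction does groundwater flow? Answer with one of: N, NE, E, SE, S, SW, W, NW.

SE

Taking 1 as reference: 2−1 = (-100, -65, +0.5); 3−1 = (15, -45, -0.5).
Determinant of the coordinate differences = (-100)·(-45) − 15·(-65) = 5475.
∂h/∂x = [(+0.5)·(-45) − (-0.5)·(-65)] / 5475 = -0.01005
∂h/∂y = [(-100)·(-0.5) − 15·(+0.5)] / 5475 = +0.007763
Flow = −∇h = (+0.01005 east, -0.007763 north), which points southeast.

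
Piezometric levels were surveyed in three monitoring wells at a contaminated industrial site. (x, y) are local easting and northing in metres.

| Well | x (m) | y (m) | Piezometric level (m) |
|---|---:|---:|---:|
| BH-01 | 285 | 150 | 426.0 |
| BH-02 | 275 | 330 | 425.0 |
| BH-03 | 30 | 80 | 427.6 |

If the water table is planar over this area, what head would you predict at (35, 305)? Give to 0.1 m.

426.3 m

Differences from BH-01: to BH-02 (Δx, Δy, Δh) = (-10, 180, -1.0); to BH-03 = (-255, -70, +1.6).
Determinant of the coordinate differences = (-10)·(-70) − (-255)·180 = 46600.
∂h/∂x = [(-1.0)·(-70) − (+1.6)·180] / 46600 = -0.004678
∂h/∂y = [(-10)·(+1.6) − (-255)·(-1.0)] / 46600 = -0.005815
h(35, 305) = 426.0 + (-0.004678)·(-250) + (-0.005815)·(155) = 426.0 +1.170 -0.901 = 426.268 m.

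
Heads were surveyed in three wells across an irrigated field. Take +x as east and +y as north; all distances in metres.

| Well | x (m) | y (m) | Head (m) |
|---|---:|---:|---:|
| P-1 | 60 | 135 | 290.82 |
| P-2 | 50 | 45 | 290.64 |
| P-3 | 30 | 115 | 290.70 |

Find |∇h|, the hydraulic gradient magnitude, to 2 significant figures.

Taking P-1 as reference: P-2−P-1 = (-10, -90, -0.18); P-3−P-1 = (-30, -20, -0.12).
Solve a·Δx + b·Δy = Δh: det = (-10)·(-20) − (-30)·(-90) = -2500.
∂h/∂x = [(-0.18)·(-20) − (-0.12)·(-90)] / -2500 = +0.002880
∂h/∂y = [(-10)·(-0.12) − (-30)·(-0.18)] / -2500 = +0.001680
|∇h| = √(0.002880² + 0.001680²) = 0.003334

0.0033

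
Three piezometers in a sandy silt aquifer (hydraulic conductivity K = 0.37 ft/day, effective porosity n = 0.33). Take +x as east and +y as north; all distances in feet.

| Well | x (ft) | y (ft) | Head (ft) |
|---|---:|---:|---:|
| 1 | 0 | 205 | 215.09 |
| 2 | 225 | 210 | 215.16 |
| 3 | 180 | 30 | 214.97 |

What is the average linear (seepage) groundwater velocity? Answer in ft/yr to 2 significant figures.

0.42 ft/yr

Differences from 1: to 2 (Δx, Δy, Δh) = (225, 5, +0.07); to 3 = (180, -175, -0.12).
Solve a·Δx + b·Δy = Δh: det = 225·(-175) − 180·5 = -40275.
∂h/∂x = [(+0.07)·(-175) − (-0.12)·5] / -40275 = +0.0002893
∂h/∂y = [225·(-0.12) − 180·(+0.07)] / -40275 = +0.0009832
|∇h| = √(0.0002893² + 0.0009832²) = 0.001025
Seepage velocity v = K·i/n = 0.37 × 0.001025 / 0.33 = 0.001149 ft/day = 0.4197 ft/yr.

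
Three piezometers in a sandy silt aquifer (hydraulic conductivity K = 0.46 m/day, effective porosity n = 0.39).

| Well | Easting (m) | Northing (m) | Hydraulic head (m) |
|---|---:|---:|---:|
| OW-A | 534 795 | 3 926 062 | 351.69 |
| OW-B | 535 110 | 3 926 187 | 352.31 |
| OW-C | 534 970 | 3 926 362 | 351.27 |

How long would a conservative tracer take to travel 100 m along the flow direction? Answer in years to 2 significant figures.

50 years

Differences from OW-A: to OW-B (Δx, Δy, Δh) = (315, 125, +0.62); to OW-C = (175, 300, -0.42).
Solve a·Δx + b·Δy = Δh: det = 315·300 − 175·125 = 72625.
∂h/∂x = [(+0.62)·300 − (-0.42)·125] / 72625 = +0.003284
∂h/∂y = [315·(-0.42) − 175·(+0.62)] / 72625 = -0.003316
|∇h| = √(0.003284² + -0.003316²) = 0.004667
Seepage velocity v = K·i/n = 0.46 × 0.004667 / 0.39 = 0.005505 m/day.
t = 100 / 0.005505 = 1.817e+04 days = 49.7 years.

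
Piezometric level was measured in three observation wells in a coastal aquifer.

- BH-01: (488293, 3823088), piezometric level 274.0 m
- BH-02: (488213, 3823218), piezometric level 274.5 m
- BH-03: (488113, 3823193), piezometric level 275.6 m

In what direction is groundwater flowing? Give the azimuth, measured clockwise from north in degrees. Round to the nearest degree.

With h = a·x + b·y + c and BH-01 as origin, the differences give:
  (-80)·a + 130·b = +0.5
  (-180)·a + 105·b = +1.6
Eliminate b (×105 and ×130, subtract): 15000·a = -155.50 → a = ∂h/∂x = -0.01037
Back-substitute: b = ∂h/∂y = -0.002533.
Flow direction (−∇h) has components (+0.01037 E, +0.002533 N).
Azimuth = atan2(E, N) = atan2(+0.01037, +0.002533) = 76.3° ≈ 076°.

076°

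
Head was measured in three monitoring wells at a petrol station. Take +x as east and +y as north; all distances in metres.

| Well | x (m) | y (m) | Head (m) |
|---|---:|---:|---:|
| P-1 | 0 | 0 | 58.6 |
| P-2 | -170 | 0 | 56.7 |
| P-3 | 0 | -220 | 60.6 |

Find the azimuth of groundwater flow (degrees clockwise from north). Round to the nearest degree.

∂h/∂x = (56.7 − 58.6) / (-170 − 0) = +0.01118
∂h/∂y = (60.6 − 58.6) / (-220 − 0) = -0.009091
Flow direction (−∇h) has components (-0.01118 E, +0.009091 N).
Azimuth = atan2(E, N) = atan2(-0.01118, +0.009091) = 309.1° ≈ 309°.

309°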